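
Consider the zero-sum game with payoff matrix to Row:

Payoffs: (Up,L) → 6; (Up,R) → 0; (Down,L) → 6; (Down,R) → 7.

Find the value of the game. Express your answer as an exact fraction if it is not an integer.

Row minima: Up → 0, Down → 6; maximin = 6.
Column maxima: L → 6, R → 7; minimax = 6.
Since maximin = minimax = 6, there is a saddle point and the value is 6.

6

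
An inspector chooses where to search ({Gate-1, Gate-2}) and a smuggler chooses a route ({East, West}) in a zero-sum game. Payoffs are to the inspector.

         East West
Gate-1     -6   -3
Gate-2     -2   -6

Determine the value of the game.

Row minima: Gate-1 → -6, Gate-2 → -6; maximin = -6.
Column maxima: East → -2, West → -3; minimax = -3.
-6 ≠ -3, so there is no saddle point; optimal play is mixed.
Let the inspector play Gate-1 with probability p. Expected payoff against East: (-6)p + (-2)(1−p) = −4p − 2; against West: (-3)p + (-6)(1−p) = 3p − 6.
Setting these equal: −4p − 2 = 3p − 6 ⇒ −7p = -4 ⇒ p = 4/7, and the value is (-4)·(4/7) − 2 = -30/7.
For the smuggler: with q = P(East), equating Gate-1's and Gate-2's payoffs gives −3q − 3 = 4q − 6 ⇒ q = 3/7.

-30/7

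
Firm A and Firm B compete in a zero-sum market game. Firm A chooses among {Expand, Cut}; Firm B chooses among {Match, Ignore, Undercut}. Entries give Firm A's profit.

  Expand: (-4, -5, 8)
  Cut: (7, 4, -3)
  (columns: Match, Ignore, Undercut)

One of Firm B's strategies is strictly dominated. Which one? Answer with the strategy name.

Ignore holds Firm A's payoff strictly below Match in every row: -5 < -4, 4 < 7.
So Match is strictly dominated for Firm B.

Match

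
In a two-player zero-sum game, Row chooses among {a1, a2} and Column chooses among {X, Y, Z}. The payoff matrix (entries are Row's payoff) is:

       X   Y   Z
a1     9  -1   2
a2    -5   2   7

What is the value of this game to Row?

13/17

Row minima: a1 → -1, a2 → -5; maximin = -1.
Column maxima: X → 9, Y → 2, Z → 7; minimax = 2.
-1 ≠ 2, so there is no saddle point; optimal play is mixed.
Z is strictly dominated by Y (it gives Row strictly more in every row), so Column never plays it.
On the remaining 2×2 (a1, a2 vs X, Y):
Let Row play a1 with probability p. Expected payoff against X: 9p + (-5)(1−p) = 14p − 5; against Y: (-1)p + 2(1−p) = −3p + 2.
Setting these equal: 14p − 5 = −3p + 2 ⇒ 17p = 7 ⇒ p = 7/17, and the value is (14)·(7/17) − 5 = 13/17.
For Column: with q = P(X), equating a1's and a2's payoffs gives 10q − 1 = −7q + 2 ⇒ q = 3/17.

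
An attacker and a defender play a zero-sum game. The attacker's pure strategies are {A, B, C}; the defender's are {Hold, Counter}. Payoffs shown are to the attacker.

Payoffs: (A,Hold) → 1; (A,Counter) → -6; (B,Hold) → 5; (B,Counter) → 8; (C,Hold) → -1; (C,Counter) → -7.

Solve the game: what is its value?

5

Row minima: A → -6, B → 5, C → -7; maximin = 5.
Column maxima: Hold → 5, Counter → 8; minimax = 5.
Since maximin = minimax = 5, there is a saddle point and the value is 5.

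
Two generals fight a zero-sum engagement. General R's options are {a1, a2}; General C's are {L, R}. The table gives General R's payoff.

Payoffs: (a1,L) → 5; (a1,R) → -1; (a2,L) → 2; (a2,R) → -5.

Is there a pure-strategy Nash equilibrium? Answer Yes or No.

Yes

Row minima: a1 → -1, a2 → -5; maximin = -1.
Column maxima: L → 5, R → -1; minimax = -1.
maximin = minimax = -1, so a saddle point exists.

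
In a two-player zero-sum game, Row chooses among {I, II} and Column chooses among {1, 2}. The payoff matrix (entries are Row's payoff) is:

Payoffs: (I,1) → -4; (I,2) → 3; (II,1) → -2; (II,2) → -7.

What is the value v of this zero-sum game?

-17/6

Row minima: I → -4, II → -7; maximin = -4.
Column maxima: 1 → -2, 2 → 3; minimax = -2.
-4 ≠ -2, so there is no saddle point; optimal play is mixed.
Let Row play I with probability p. Expected payoff against 1: (-4)p + (-2)(1−p) = −2p − 2; against 2: 3p + (-7)(1−p) = 10p − 7.
Setting these equal: −2p − 2 = 10p − 7 ⇒ −12p = -5 ⇒ p = 5/12, and the value is (-2)·(5/12) − 2 = -17/6.
For Column: with q = P(1), equating I's and II's payoffs gives −7q + 3 = 5q − 7 ⇒ q = 5/6.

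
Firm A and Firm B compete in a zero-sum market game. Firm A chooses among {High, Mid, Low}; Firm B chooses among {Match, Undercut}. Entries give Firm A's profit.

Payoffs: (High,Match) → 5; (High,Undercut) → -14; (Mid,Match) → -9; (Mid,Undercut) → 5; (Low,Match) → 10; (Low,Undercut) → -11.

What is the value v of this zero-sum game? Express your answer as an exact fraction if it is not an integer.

-7/5

Row minima: High → -14, Mid → -9, Low → -11; maximin = -9.
Column maxima: Match → 10, Undercut → 5; minimax = 5.
-9 ≠ 5, so there is no saddle point; optimal play is mixed.
High is strictly dominated by Low, so Firm A never plays it.
On the remaining 2×2 (Mid, Low vs Match, Undercut):
Let Firm A play Mid with probability p. Expected payoff against Match: (-9)p + 10(1−p) = −19p + 10; against Undercut: 5p + (-11)(1−p) = 16p − 11.
Setting these equal: −19p + 10 = 16p − 11 ⇒ −35p = -21 ⇒ p = 3/5, and the value is (-19)·(3/5) + 10 = -7/5.
For Firm B: with q = P(Match), equating Mid's and Low's payoffs gives −14q + 5 = 21q − 11 ⇒ q = 16/35.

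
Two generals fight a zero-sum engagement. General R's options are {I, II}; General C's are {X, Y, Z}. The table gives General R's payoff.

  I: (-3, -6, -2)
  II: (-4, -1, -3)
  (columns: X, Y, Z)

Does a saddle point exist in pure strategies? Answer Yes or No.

Row minima: I → -6, II → -4; maximin = -4.
Column maxima: X → -3, Y → -1, Z → -2; minimax = -3.
-4 ≠ -3, so no pure-strategy equilibrium exists.

No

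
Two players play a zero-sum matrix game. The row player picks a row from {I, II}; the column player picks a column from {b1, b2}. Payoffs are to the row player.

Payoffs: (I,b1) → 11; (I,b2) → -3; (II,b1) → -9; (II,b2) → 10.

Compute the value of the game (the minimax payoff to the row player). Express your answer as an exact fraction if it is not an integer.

Row minima: I → -3, II → -9; maximin = -3.
Column maxima: b1 → 11, b2 → 10; minimax = 10.
-3 ≠ 10, so there is no saddle point; optimal play is mixed.
Let the row player play I with probability p. Expected payoff against b1: 11p + (-9)(1−p) = 20p − 9; against b2: (-3)p + 10(1−p) = −13p + 10.
Setting these equal: 20p − 9 = −13p + 10 ⇒ 33p = 19 ⇒ p = 19/33, and the value is (20)·(19/33) − 9 = 83/33.
For the column player: with q = P(b1), equating I's and II's payoffs gives 14q − 3 = −19q + 10 ⇒ q = 13/33.

83/33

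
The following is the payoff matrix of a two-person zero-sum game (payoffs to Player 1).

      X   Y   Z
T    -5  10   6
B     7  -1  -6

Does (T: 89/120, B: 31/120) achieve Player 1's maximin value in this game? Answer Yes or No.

Against X this mix gives (89/120)·(-5) + (31/120)·7 = -19/10.
Against Y this mix gives (89/120)·10 + (31/120)·(-1) = 859/120.
Against Z this mix gives (89/120)·6 + (31/120)·(-6) = 29/10.
Player 2 will play X, holding Player 1 to -19/10. Shifting weight toward the row that does better against X would raise this floor (the equalizing mix achieves 1/2 against both X and Z), so the proposed strategy is not optimal.

No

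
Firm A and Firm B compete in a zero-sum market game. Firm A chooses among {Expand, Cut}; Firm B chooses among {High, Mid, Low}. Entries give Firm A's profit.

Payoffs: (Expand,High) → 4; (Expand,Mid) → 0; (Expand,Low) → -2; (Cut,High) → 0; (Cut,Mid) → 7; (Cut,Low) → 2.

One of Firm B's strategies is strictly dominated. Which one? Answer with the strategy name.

Mid

Low holds Firm A's payoff strictly below Mid in every row: -2 < 0, 2 < 7.
So Mid is strictly dominated for Firm B.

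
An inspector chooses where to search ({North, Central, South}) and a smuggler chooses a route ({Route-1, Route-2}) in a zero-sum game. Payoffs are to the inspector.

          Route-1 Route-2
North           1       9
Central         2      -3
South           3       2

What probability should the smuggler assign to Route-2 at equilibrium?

2/9

Row minima: North → 1, Central → -3, South → 2; maximin = 2.
Column maxima: Route-1 → 3, Route-2 → 9; minimax = 3.
2 ≠ 3, so there is no saddle point; optimal play is mixed.
Central is strictly dominated by South, so the inspector never plays it.
On the remaining 2×2 (North, South vs Route-1, Route-2):
Let the inspector play North with probability p. Expected payoff against Route-1: 1p + 3(1−p) = −2p + 3; against Route-2: 9p + 2(1−p) = 7p + 2.
Setting these equal: −2p + 3 = 7p + 2 ⇒ −9p = -1 ⇒ p = 1/9, and the value is (-2)·(1/9) + 3 = 25/9.
For the smuggler: with q = P(Route-1), equating North's and South's payoffs gives −8q + 9 = q + 2 ⇒ q = 7/9.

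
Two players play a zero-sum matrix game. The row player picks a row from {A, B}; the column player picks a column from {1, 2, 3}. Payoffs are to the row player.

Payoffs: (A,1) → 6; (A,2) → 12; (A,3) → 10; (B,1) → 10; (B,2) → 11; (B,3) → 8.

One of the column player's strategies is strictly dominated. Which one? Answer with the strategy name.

2

1 holds the row player's payoff strictly below 2 in every row: 6 < 12, 10 < 11.
So 2 is strictly dominated for the column player.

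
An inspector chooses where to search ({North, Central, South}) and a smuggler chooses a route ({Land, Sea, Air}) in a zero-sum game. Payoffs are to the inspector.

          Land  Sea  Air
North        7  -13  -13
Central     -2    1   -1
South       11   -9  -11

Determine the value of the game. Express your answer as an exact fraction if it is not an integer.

Row minima: North → -13, Central → -2, South → -11; maximin = -2.
Column maxima: Land → 11, Sea → 1, Air → -1; minimax = -1.
-2 ≠ -1, so there is no saddle point; optimal play is mixed.
North is strictly dominated by South, so the inspector never plays it.
With North eliminated, Sea is strictly dominated by Air (it gives the inspector strictly more in every remaining row), so the smuggler never plays it.
On the remaining 2×2 (Central, South vs Land, Air):
Let the inspector play Central with probability p. Expected payoff against Land: (-2)p + 11(1−p) = −13p + 11; against Air: (-1)p + (-11)(1−p) = 10p − 11.
Setting these equal: −13p + 11 = 10p − 11 ⇒ −23p = -22 ⇒ p = 22/23, and the value is (-13)·(22/23) + 11 = -33/23.
For the smuggler: with q = P(Land), equating Central's and South's payoffs gives −q − 1 = 22q − 11 ⇒ q = 10/23.

-33/23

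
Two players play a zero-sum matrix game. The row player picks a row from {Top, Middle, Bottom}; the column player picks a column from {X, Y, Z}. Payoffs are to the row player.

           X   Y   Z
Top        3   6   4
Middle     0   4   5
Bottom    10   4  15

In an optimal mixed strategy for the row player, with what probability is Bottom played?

1/3

Row minima: Top → 3, Middle → 0, Bottom → 4; maximin = 4.
Column maxima: X → 10, Y → 6, Z → 15; minimax = 6.
4 ≠ 6, so there is no saddle point; optimal play is mixed.
Z is strictly dominated by X (it gives the row player strictly more in every row), so the column player never plays it.
With Z eliminated, Middle is strictly dominated by Top (Top gives the row player strictly more in every remaining column), so the row player never plays it.
On the remaining 2×2 (Top, Bottom vs X, Y):
Let the row player play Top with probability p. Expected payoff against X: 3p + 10(1−p) = −7p + 10; against Y: 6p + 4(1−p) = 2p + 4.
Setting these equal: −7p + 10 = 2p + 4 ⇒ −9p = -6 ⇒ p = 2/3, and the value is (-7)·(2/3) + 10 = 16/3.
For the column player: with q = P(X), equating Top's and Bottom's payoffs gives −3q + 6 = 6q + 4 ⇒ q = 2/9.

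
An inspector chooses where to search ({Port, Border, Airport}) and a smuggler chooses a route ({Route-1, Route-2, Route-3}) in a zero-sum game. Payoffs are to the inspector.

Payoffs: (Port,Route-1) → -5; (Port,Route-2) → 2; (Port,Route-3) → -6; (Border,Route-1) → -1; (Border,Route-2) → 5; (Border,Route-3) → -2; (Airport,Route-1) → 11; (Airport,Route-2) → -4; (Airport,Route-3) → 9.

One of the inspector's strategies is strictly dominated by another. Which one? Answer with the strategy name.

Port

Border gives a strictly higher payoff than Port against every column: -1 > -5, 5 > 2, -2 > -6.
So Port is strictly dominated and the inspector never plays it.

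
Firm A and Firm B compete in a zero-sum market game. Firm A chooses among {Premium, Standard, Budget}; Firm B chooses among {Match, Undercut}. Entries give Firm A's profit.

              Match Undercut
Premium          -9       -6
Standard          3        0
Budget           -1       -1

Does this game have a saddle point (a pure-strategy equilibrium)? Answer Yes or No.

Yes

Row minima: Premium → -9, Standard → 0, Budget → -1; maximin = 0.
Column maxima: Match → 3, Undercut → 0; minimax = 0.
maximin = minimax = 0, so a saddle point exists.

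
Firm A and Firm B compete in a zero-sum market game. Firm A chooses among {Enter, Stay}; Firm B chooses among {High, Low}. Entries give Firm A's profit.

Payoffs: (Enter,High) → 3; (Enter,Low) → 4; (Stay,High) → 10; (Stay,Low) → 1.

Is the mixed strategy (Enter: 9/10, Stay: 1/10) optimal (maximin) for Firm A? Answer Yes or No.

Against High this mix gives (9/10)·3 + (1/10)·10 = 37/10.
Against Low this mix gives (9/10)·4 + (1/10)·1 = 37/10.
All of Firm B's active replies (High, Low) yield 37/10, and no column does worse for Firm A. The mix makes Firm B indifferent and guarantees 37/10, so it is optimal.

Yes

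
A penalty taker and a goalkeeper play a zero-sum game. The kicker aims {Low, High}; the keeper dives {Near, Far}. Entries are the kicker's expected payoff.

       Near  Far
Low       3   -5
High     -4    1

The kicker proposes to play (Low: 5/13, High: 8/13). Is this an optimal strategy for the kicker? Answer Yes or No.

Yes

Against Near this mix gives (5/13)·3 + (8/13)·(-4) = -17/13.
Against Far this mix gives (5/13)·(-5) + (8/13)·1 = -17/13.
All of the keeper's active replies (Near, Far) yield -17/13, and no column does worse for the kicker. The mix makes the keeper indifferent and guarantees -17/13, so it is optimal.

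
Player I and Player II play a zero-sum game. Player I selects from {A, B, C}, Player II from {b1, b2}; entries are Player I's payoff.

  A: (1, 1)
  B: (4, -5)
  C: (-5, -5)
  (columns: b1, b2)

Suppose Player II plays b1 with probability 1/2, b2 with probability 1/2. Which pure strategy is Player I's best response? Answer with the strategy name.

Expected payoff of A: (1/2)·1 + (1/2)·1 = 1.
Expected payoff of B: (1/2)·4 + (1/2)·(-5) = -1/2.
Expected payoff of C: (1/2)·(-5) + (1/2)·(-5) = -5.
The largest is 1, so Player I's best response is A.

A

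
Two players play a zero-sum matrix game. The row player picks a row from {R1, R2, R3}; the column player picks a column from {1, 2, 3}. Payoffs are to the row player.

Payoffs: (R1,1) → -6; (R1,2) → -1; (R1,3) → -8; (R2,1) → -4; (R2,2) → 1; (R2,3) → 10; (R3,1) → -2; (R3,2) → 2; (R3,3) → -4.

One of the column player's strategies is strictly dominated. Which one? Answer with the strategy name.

2

1 holds the row player's payoff strictly below 2 in every row: -6 < -1, -4 < 1, -2 < 2.
So 2 is strictly dominated for the column player.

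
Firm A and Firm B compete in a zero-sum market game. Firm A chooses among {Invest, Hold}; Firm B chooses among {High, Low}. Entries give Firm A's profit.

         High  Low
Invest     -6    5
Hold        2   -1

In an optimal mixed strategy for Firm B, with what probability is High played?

Row minima: Invest → -6, Hold → -1; maximin = -1.
Column maxima: High → 2, Low → 5; minimax = 2.
-1 ≠ 2, so there is no saddle point; optimal play is mixed.
Let Firm A play Invest with probability p. Expected payoff against High: (-6)p + 2(1−p) = −8p + 2; against Low: 5p + (-1)(1−p) = 6p − 1.
Setting these equal: −8p + 2 = 6p − 1 ⇒ −14p = -3 ⇒ p = 3/14, and the value is (-8)·(3/14) + 2 = 2/7.
For Firm B: with q = P(High), equating Invest's and Hold's payoffs gives −11q + 5 = 3q − 1 ⇒ q = 3/7.

3/7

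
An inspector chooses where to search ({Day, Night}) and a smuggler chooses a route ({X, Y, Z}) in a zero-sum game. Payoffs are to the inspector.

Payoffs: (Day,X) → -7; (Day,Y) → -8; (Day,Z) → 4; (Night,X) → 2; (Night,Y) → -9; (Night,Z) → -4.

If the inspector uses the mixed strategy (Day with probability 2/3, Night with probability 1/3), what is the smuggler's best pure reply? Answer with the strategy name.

If the smuggler plays X, the inspector's expected payoff is (2/3)·(-7) + (1/3)·2 = -4.
If the smuggler plays Y, the inspector's expected payoff is (2/3)·(-8) + (1/3)·(-9) = -25/3.
If the smuggler plays Z, the inspector's expected payoff is (2/3)·4 + (1/3)·(-4) = 4/3.
The smuggler minimizes the inspector's payoff; the smallest is -25/3, so the best response is Y.

Y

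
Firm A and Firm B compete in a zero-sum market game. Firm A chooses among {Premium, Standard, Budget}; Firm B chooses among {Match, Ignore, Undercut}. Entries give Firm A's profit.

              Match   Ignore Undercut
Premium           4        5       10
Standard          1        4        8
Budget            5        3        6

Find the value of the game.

Row minima: Premium → 4, Standard → 1, Budget → 3; maximin = 4.
Column maxima: Match → 5, Ignore → 5, Undercut → 10; minimax = 5.
4 ≠ 5, so there is no saddle point; optimal play is mixed.
Standard is strictly dominated by Premium, so Firm A never plays it.
Undercut is strictly dominated by Match (it gives Firm A strictly more in every row), so Firm B never plays it.
On the remaining 2×2 (Premium, Budget vs Match, Ignore):
Let Firm A play Premium with probability p. Expected payoff against Match: 4p + 5(1−p) = −p + 5; against Ignore: 5p + 3(1−p) = 2p + 3.
Setting these equal: −p + 5 = 2p + 3 ⇒ −3p = -2 ⇒ p = 2/3, and the value is (-1)·(2/3) + 5 = 13/3.
For Firm B: with q = P(Match), equating Premium's and Budget's payoffs gives −q + 5 = 2q + 3 ⇒ q = 2/3.

13/3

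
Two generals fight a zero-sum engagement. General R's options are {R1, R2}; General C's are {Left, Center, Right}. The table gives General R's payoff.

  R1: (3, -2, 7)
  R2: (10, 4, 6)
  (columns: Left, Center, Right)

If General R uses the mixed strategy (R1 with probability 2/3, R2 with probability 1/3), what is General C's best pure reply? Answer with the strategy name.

If General C plays Left, General R's expected payoff is (2/3)·3 + (1/3)·10 = 16/3.
If General C plays Center, General R's expected payoff is (2/3)·(-2) + (1/3)·4 = 0.
If General C plays Right, General R's expected payoff is (2/3)·7 + (1/3)·6 = 20/3.
General C minimizes General R's payoff; the smallest is 0, so the best response is Center.

Center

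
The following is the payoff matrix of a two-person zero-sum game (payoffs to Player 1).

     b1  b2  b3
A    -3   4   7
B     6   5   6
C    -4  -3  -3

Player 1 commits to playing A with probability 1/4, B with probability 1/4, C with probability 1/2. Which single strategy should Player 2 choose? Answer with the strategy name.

If Player 2 plays b1, Player 1's expected payoff is (1/4)·(-3) + (1/4)·6 + (1/2)·(-4) = -5/4.
If Player 2 plays b2, Player 1's expected payoff is (1/4)·4 + (1/4)·5 + (1/2)·(-3) = 3/4.
If Player 2 plays b3, Player 1's expected payoff is (1/4)·7 + (1/4)·6 + (1/2)·(-3) = 7/4.
Player 2 minimizes Player 1's payoff; the smallest is -5/4, so the best response is b1.

b1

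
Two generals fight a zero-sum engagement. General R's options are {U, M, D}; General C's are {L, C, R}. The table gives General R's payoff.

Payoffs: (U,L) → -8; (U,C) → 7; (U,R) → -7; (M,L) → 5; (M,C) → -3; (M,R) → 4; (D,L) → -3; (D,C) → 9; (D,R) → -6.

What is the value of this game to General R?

9/11

Row minima: U → -8, M → -3, D → -6; maximin = -3.
Column maxima: L → 5, C → 9, R → 4; minimax = 4.
-3 ≠ 4, so there is no saddle point; optimal play is mixed.
U is strictly dominated by D, so General R never plays it.
With U eliminated, L is strictly dominated by R (it gives General R strictly more in every remaining row), so General C never plays it.
On the remaining 2×2 (M, D vs C, R):
Let General R play M with probability p. Expected payoff against C: (-3)p + 9(1−p) = −12p + 9; against R: 4p + (-6)(1−p) = 10p − 6.
Setting these equal: −12p + 9 = 10p − 6 ⇒ −22p = -15 ⇒ p = 15/22, and the value is (-12)·(15/22) + 9 = 9/11.
For General C: with q = P(C), equating M's and D's payoffs gives −7q + 4 = 15q − 6 ⇒ q = 5/11.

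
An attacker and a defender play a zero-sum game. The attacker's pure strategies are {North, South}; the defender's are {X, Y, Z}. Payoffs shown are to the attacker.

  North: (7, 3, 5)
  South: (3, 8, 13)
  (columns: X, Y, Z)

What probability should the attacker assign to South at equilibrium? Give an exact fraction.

Row minima: North → 3, South → 3; maximin = 3.
Column maxima: X → 7, Y → 8, Z → 13; minimax = 7.
3 ≠ 7, so there is no saddle point; optimal play is mixed.
Z is strictly dominated by Y (it gives the attacker strictly more in every row), so the defender never plays it.
On the remaining 2×2 (North, South vs X, Y):
Let the attacker play North with probability p. Expected payoff against X: 7p + 3(1−p) = 4p + 3; against Y: 3p + 8(1−p) = −5p + 8.
Setting these equal: 4p + 3 = −5p + 8 ⇒ 9p = 5 ⇒ p = 5/9, and the value is (4)·(5/9) + 3 = 47/9.
For the defender: with q = P(X), equating North's and South's payoffs gives 4q + 3 = −5q + 8 ⇒ q = 5/9.

4/9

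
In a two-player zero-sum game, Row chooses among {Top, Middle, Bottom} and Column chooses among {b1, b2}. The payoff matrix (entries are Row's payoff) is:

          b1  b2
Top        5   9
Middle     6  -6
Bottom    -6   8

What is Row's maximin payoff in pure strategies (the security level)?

5

Row minima: Top → 5, Middle → -6, Bottom → -6.
The best of these is 5.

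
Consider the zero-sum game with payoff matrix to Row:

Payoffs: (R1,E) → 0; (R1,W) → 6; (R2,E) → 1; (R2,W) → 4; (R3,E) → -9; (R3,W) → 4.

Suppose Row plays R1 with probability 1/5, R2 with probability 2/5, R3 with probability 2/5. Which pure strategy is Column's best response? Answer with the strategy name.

If Column plays E, Row's expected payoff is (1/5)·0 + (2/5)·1 + (2/5)·(-9) = -16/5.
If Column plays W, Row's expected payoff is (1/5)·6 + (2/5)·4 + (2/5)·4 = 22/5.
Column minimizes Row's payoff; the smallest is -16/5, so the best response is E.

E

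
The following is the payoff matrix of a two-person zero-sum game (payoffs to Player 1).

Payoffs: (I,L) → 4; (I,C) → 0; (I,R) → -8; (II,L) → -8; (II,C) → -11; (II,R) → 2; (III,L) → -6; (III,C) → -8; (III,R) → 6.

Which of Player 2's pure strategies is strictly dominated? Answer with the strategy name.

L

C holds Player 1's payoff strictly below L in every row: 0 < 4, -11 < -8, -8 < -6.
So L is strictly dominated for Player 2.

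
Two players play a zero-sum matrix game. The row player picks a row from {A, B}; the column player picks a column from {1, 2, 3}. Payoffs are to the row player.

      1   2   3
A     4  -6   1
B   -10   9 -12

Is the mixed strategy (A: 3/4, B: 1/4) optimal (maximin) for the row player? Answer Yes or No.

Against 1 this mix gives (3/4)·4 + (1/4)·(-10) = 1/2.
Against 2 this mix gives (3/4)·(-6) + (1/4)·9 = -9/4.
Against 3 this mix gives (3/4)·1 + (1/4)·(-12) = -9/4.
All of the column player's active replies (2, 3) yield -9/4, and no column does worse for the row player. The mix makes the column player indifferent and guarantees -9/4, so it is optimal.

Yes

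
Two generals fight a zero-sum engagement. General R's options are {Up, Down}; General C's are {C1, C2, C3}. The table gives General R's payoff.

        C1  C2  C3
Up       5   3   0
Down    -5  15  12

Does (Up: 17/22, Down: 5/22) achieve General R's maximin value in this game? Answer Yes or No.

Yes

Against C1 this mix gives (17/22)·5 + (5/22)·(-5) = 30/11.
Against C2 this mix gives (17/22)·3 + (5/22)·15 = 63/11.
Against C3 this mix gives (17/22)·0 + (5/22)·12 = 30/11.
All of General C's active replies (C1, C3) yield 30/11, and no column does worse for General R. The mix makes General C indifferent and guarantees 30/11, so it is optimal.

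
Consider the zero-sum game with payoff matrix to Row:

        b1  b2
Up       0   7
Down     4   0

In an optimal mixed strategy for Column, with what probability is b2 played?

4/11

Row minima: Up → 0, Down → 0; maximin = 0.
Column maxima: b1 → 4, b2 → 7; minimax = 4.
0 ≠ 4, so there is no saddle point; optimal play is mixed.
Let Row play Up with probability p. Expected payoff against b1: 0p + 4(1−p) = −4p + 4; against b2: 7p + 0(1−p) = 7p.
Setting these equal: −4p + 4 = 7p ⇒ −11p = -4 ⇒ p = 4/11, and the value is (-4)·(4/11) + 4 = 28/11.
For Column: with q = P(b1), equating Up's and Down's payoffs gives −7q + 7 = 4q ⇒ q = 7/11.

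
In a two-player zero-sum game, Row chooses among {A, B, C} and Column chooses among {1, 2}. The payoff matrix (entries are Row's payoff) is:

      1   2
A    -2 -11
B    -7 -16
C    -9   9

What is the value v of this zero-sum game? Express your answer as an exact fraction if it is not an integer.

Row minima: A → -11, B → -16, C → -9; maximin = -9.
Column maxima: 1 → -2, 2 → 9; minimax = -2.
-9 ≠ -2, so there is no saddle point; optimal play is mixed.
B is strictly dominated by A, so Row never plays it.
On the remaining 2×2 (A, C vs 1, 2):
Let Row play A with probability p. Expected payoff against 1: (-2)p + (-9)(1−p) = 7p − 9; against 2: (-11)p + 9(1−p) = −20p + 9.
Setting these equal: 7p − 9 = −20p + 9 ⇒ 27p = 18 ⇒ p = 2/3, and the value is (7)·(2/3) − 9 = -13/3.
For Column: with q = P(1), equating A's and C's payoffs gives 9q − 11 = −18q + 9 ⇒ q = 20/27.

-13/3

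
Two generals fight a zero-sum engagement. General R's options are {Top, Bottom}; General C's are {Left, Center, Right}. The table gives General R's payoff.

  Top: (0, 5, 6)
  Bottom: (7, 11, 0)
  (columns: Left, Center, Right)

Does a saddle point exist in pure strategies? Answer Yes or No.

No

Row minima: Top → 0, Bottom → 0; maximin = 0.
Column maxima: Left → 7, Center → 11, Right → 6; minimax = 6.
0 ≠ 6, so no pure-strategy equilibrium exists.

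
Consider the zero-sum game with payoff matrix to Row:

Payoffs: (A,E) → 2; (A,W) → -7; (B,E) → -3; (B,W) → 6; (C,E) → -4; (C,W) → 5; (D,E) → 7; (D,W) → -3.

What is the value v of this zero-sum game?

33/19

Row minima: A → -7, B → -3, C → -4, D → -3; maximin = -3.
Column maxima: E → 7, W → 6; minimax = 6.
-3 ≠ 6, so there is no saddle point; optimal play is mixed.
A is strictly dominated by D, so Row never plays it.
C is strictly dominated by B, so Row never plays it.
On the remaining 2×2 (B, D vs E, W):
Let Row play B with probability p. Expected payoff against E: (-3)p + 7(1−p) = −10p + 7; against W: 6p + (-3)(1−p) = 9p − 3.
Setting these equal: −10p + 7 = 9p − 3 ⇒ −19p = -10 ⇒ p = 10/19, and the value is (-10)·(10/19) + 7 = 33/19.
For Column: with q = P(E), equating B's and D's payoffs gives −9q + 6 = 10q − 3 ⇒ q = 9/19.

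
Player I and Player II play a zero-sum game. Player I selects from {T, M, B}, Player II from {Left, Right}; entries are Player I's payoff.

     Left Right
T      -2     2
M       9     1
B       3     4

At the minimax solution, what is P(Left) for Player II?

1/3

Row minima: T → -2, M → 1, B → 3; maximin = 3.
Column maxima: Left → 9, Right → 4; minimax = 4.
3 ≠ 4, so there is no saddle point; optimal play is mixed.
T is strictly dominated by B, so Player I never plays it.
On the remaining 2×2 (M, B vs Left, Right):
Let Player I play M with probability p. Expected payoff against Left: 9p + 3(1−p) = 6p + 3; against Right: 1p + 4(1−p) = −3p + 4.
Setting these equal: 6p + 3 = −3p + 4 ⇒ 9p = 1 ⇒ p = 1/9, and the value is (6)·(1/9) + 3 = 11/3.
For Player II: with q = P(Left), equating M's and B's payoffs gives 8q + 1 = −q + 4 ⇒ q = 1/3.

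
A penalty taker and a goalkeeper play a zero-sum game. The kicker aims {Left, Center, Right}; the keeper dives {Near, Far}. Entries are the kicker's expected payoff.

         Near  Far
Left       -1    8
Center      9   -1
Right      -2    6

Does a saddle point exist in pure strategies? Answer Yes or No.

Row minima: Left → -1, Center → -1, Right → -2; maximin = -1.
Column maxima: Near → 9, Far → 8; minimax = 8.
-1 ≠ 8, so no pure-strategy equilibrium exists.

No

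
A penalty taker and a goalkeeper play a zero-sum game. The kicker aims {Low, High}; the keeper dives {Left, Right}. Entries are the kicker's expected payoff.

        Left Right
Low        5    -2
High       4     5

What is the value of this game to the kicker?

Row minima: Low → -2, High → 4; maximin = 4.
Column maxima: Left → 5, Right → 5; minimax = 5.
4 ≠ 5, so there is no saddle point; optimal play is mixed.
Let the kicker play Low with probability p. Expected payoff against Left: 5p + 4(1−p) = p + 4; against Right: (-2)p + 5(1−p) = −7p + 5.
Setting these equal: p + 4 = −7p + 5 ⇒ 8p = 1 ⇒ p = 1/8, and the value is (1)·(1/8) + 4 = 33/8.
For the keeper: with q = P(Left), equating Low's and High's payoffs gives 7q − 2 = −q + 5 ⇒ q = 7/8.

33/8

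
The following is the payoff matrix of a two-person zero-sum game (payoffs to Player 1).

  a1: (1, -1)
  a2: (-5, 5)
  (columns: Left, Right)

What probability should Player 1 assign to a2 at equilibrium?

Row minima: a1 → -1, a2 → -5; maximin = -1.
Column maxima: Left → 1, Right → 5; minimax = 1.
-1 ≠ 1, so there is no saddle point; optimal play is mixed.
Let Player 1 play a1 with probability p. Expected payoff against Left: 1p + (-5)(1−p) = 6p − 5; against Right: (-1)p + 5(1−p) = −6p + 5.
Setting these equal: 6p − 5 = −6p + 5 ⇒ 12p = 10 ⇒ p = 5/6, and the value is (6)·(5/6) − 5 = 0.
For Player 2: with q = P(Left), equating a1's and a2's payoffs gives 2q − 1 = −10q + 5 ⇒ q = 1/2.

1/6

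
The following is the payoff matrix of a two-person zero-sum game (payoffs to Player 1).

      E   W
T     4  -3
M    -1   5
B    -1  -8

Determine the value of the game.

17/13

Row minima: T → -3, M → -1, B → -8; maximin = -1.
Column maxima: E → 4, W → 5; minimax = 4.
-1 ≠ 4, so there is no saddle point; optimal play is mixed.
B is strictly dominated by T, so Player 1 never plays it.
On the remaining 2×2 (T, M vs E, W):
Let Player 1 play T with probability p. Expected payoff against E: 4p + (-1)(1−p) = 5p − 1; against W: (-3)p + 5(1−p) = −8p + 5.
Setting these equal: 5p − 1 = −8p + 5 ⇒ 13p = 6 ⇒ p = 6/13, and the value is (5)·(6/13) − 1 = 17/13.
For Player 2: with q = P(E), equating T's and M's payoffs gives 7q − 3 = −6q + 5 ⇒ q = 8/13.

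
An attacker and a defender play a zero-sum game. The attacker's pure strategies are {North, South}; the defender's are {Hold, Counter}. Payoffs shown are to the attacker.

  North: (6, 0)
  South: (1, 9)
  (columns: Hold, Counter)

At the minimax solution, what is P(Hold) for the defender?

Row minima: North → 0, South → 1; maximin = 1.
Column maxima: Hold → 6, Counter → 9; minimax = 6.
1 ≠ 6, so there is no saddle point; optimal play is mixed.
Let the attacker play North with probability p. Expected payoff against Hold: 6p + 1(1−p) = 5p + 1; against Counter: 0p + 9(1−p) = −9p + 9.
Setting these equal: 5p + 1 = −9p + 9 ⇒ 14p = 8 ⇒ p = 4/7, and the value is (5)·(4/7) + 1 = 27/7.
For the defender: with q = P(Hold), equating North's and South's payoffs gives 6q = −8q + 9 ⇒ q = 9/14.

9/14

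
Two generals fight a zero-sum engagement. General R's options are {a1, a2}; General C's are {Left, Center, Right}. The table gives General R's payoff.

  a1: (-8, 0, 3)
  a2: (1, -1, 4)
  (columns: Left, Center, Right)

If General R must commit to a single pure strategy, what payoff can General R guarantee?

-1

Row minima: a1 → -8, a2 → -1.
The best of these is -1.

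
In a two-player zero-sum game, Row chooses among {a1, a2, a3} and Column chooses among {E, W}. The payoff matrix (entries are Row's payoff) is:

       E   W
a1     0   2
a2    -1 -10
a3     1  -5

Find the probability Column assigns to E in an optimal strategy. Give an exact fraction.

Row minima: a1 → 0, a2 → -10, a3 → -5; maximin = 0.
Column maxima: E → 1, W → 2; minimax = 1.
0 ≠ 1, so there is no saddle point; optimal play is mixed.
a2 is strictly dominated by a1, so Row never plays it.
On the remaining 2×2 (a1, a3 vs E, W):
Let Row play a1 with probability p. Expected payoff against E: 0p + 1(1−p) = −p + 1; against W: 2p + (-5)(1−p) = 7p − 5.
Setting these equal: −p + 1 = 7p − 5 ⇒ −8p = -6 ⇒ p = 3/4, and the value is (-1)·(3/4) + 1 = 1/4.
For Column: with q = P(E), equating a1's and a3's payoffs gives −2q + 2 = 6q − 5 ⇒ q = 7/8.

7/8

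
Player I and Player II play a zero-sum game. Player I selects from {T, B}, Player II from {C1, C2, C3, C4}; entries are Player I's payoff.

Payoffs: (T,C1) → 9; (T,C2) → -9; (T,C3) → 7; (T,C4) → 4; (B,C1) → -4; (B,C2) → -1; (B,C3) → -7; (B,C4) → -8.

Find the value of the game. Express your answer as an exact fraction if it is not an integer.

-19/5

Row minima: T → -9, B → -8; maximin = -8.
Column maxima: C1 → 9, C2 → -1, C3 → 7, C4 → 4; minimax = -1.
-8 ≠ -1, so there is no saddle point; optimal play is mixed.
C1 is strictly dominated by C3 (it gives Player I strictly more in every row), so Player II never plays it.
C3 is strictly dominated by C4 (it gives Player I strictly more in every row), so Player II never plays it.
On the remaining 2×2 (T, B vs C2, C4):
Let Player I play T with probability p. Expected payoff against C2: (-9)p + (-1)(1−p) = −8p − 1; against C4: 4p + (-8)(1−p) = 12p − 8.
Setting these equal: −8p − 1 = 12p − 8 ⇒ −20p = -7 ⇒ p = 7/20, and the value is (-8)·(7/20) − 1 = -19/5.
For Player II: with q = P(C2), equating T's and B's payoffs gives −13q + 4 = 7q − 8 ⇒ q = 3/5.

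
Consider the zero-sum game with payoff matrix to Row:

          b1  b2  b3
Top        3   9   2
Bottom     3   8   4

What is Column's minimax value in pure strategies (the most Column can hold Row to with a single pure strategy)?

3

Column maxima: b1 → 3, b2 → 9, b3 → 4.
The smallest of these is 3.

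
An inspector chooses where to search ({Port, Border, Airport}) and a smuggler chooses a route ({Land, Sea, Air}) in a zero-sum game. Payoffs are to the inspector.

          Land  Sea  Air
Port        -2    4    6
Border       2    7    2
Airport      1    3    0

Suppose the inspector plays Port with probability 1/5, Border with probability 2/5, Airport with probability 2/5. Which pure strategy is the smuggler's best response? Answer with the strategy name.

If the smuggler plays Land, the inspector's expected payoff is (1/5)·(-2) + (2/5)·2 + (2/5)·1 = 4/5.
If the smuggler plays Sea, the inspector's expected payoff is (1/5)·4 + (2/5)·7 + (2/5)·3 = 24/5.
If the smuggler plays Air, the inspector's expected payoff is (1/5)·6 + (2/5)·2 + (2/5)·0 = 2.
The smuggler minimizes the inspector's payoff; the smallest is 4/5, so the best response is Land.

Land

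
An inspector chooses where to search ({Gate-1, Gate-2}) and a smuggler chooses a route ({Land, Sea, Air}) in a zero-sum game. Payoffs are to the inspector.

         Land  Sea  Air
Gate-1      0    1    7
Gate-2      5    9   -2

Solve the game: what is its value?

Row minima: Gate-1 → 0, Gate-2 → -2; maximin = 0.
Column maxima: Land → 5, Sea → 9, Air → 7; minimax = 5.
0 ≠ 5, so there is no saddle point; optimal play is mixed.
Sea is strictly dominated by Land (it gives the inspector strictly more in every row), so the smuggler never plays it.
On the remaining 2×2 (Gate-1, Gate-2 vs Land, Air):
Let the inspector play Gate-1 with probability p. Expected payoff against Land: 0p + 5(1−p) = −5p + 5; against Air: 7p + (-2)(1−p) = 9p − 2.
Setting these equal: −5p + 5 = 9p − 2 ⇒ −14p = -7 ⇒ p = 1/2, and the value is (-5)·(1/2) + 5 = 5/2.
For the smuggler: with q = P(Land), equating Gate-1's and Gate-2's payoffs gives −7q + 7 = 7q − 2 ⇒ q = 9/14.

5/2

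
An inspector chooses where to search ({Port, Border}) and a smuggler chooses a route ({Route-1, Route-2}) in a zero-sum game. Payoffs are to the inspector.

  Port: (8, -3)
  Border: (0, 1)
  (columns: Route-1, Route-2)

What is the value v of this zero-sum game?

2/3

Row minima: Port → -3, Border → 0; maximin = 0.
Column maxima: Route-1 → 8, Route-2 → 1; minimax = 1.
0 ≠ 1, so there is no saddle point; optimal play is mixed.
Let the inspector play Port with probability p. Expected payoff against Route-1: 8p + 0(1−p) = 8p; against Route-2: (-3)p + 1(1−p) = −4p + 1.
Setting these equal: 8p = −4p + 1 ⇒ 12p = 1 ⇒ p = 1/12, and the value is (8)·(1/12) = 2/3.
For the smuggler: with q = P(Route-1), equating Port's and Border's payoffs gives 11q − 3 = −q + 1 ⇒ q = 1/3.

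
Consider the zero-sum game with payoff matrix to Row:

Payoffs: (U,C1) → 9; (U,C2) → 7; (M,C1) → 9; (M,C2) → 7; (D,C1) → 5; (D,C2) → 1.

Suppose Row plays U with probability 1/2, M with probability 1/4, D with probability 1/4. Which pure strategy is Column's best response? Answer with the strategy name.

C2

If Column plays C1, Row's expected payoff is (1/2)·9 + (1/4)·9 + (1/4)·5 = 8.
If Column plays C2, Row's expected payoff is (1/2)·7 + (1/4)·7 + (1/4)·1 = 11/2.
Column minimizes Row's payoff; the smallest is 11/2, so the best response is C2.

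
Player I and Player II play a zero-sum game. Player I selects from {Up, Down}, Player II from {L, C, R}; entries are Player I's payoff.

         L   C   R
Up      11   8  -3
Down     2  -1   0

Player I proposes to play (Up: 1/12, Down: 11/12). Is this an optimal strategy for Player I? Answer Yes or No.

Against L this mix gives (1/12)·11 + (11/12)·2 = 11/4.
Against C this mix gives (1/12)·8 + (11/12)·(-1) = -1/4.
Against R this mix gives (1/12)·(-3) + (11/12)·0 = -1/4.
All of Player II's active replies (C, R) yield -1/4, and no column does worse for Player I. The mix makes Player II indifferent and guarantees -1/4, so it is optimal.

Yes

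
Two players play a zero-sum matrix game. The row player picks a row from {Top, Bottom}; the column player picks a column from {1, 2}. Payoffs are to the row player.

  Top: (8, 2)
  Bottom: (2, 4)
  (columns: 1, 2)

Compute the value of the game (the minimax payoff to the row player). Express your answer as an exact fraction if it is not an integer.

7/2

Row minima: Top → 2, Bottom → 2; maximin = 2.
Column maxima: 1 → 8, 2 → 4; minimax = 4.
2 ≠ 4, so there is no saddle point; optimal play is mixed.
Let the row player play Top with probability p. Expected payoff against 1: 8p + 2(1−p) = 6p + 2; against 2: 2p + 4(1−p) = −2p + 4.
Setting these equal: 6p + 2 = −2p + 4 ⇒ 8p = 2 ⇒ p = 1/4, and the value is (6)·(1/4) + 2 = 7/2.
For the column player: with q = P(1), equating Top's and Bottom's payoffs gives 6q + 2 = −2q + 4 ⇒ q = 1/4.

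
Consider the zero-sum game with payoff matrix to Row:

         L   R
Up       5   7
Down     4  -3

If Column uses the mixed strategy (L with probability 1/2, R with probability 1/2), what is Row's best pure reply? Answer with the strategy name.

Expected payoff of Up: (1/2)·5 + (1/2)·7 = 6.
Expected payoff of Down: (1/2)·4 + (1/2)·(-3) = 1/2.
The largest is 6, so Row's best response is Up.

Up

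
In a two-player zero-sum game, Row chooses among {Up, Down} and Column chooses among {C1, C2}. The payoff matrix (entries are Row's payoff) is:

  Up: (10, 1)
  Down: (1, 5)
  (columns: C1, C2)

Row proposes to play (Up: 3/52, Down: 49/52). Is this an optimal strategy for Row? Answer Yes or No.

No

Against C1 this mix gives (3/52)·10 + (49/52)·1 = 79/52.
Against C2 this mix gives (3/52)·1 + (49/52)·5 = 62/13.
Column will play C1, holding Row to 79/52. Shifting weight toward the row that does better against C1 would raise this floor (the equalizing mix achieves 49/13 against both C1 and C2), so the proposed strategy is not optimal.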